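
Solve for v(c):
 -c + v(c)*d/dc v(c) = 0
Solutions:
 v(c) = -sqrt(C1 + c^2)
 v(c) = sqrt(C1 + c^2)


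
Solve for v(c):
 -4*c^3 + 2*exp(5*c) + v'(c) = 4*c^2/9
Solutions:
 v(c) = C1 + c^4 + 4*c^3/27 - 2*exp(5*c)/5


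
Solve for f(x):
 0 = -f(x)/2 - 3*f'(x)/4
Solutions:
 f(x) = C1*exp(-2*x/3)


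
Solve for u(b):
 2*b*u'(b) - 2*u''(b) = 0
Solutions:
 u(b) = C1 + C2*erfi(sqrt(2)*b/2)


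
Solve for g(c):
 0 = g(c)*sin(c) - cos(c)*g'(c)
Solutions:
 g(c) = C1/cos(c)


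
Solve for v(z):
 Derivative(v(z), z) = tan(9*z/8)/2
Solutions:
 v(z) = C1 - 4*log(cos(9*z/8))/9


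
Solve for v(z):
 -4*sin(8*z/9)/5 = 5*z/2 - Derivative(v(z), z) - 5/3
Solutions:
 v(z) = C1 + 5*z^2/4 - 5*z/3 - 9*cos(8*z/9)/10


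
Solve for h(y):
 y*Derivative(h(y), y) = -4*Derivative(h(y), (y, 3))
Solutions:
 h(y) = C1 + Integral(C2*airyai(-2^(1/3)*y/2) + C3*airybi(-2^(1/3)*y/2), y)


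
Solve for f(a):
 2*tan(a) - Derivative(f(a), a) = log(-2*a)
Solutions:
 f(a) = C1 - a*log(-a) - a*log(2) + a - 2*log(cos(a))


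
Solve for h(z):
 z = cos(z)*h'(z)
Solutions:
 h(z) = C1 + Integral(z/cos(z), z)


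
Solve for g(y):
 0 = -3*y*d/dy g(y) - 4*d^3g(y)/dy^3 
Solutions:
 g(y) = C1 + Integral(C2*airyai(-6^(1/3)*y/2) + C3*airybi(-6^(1/3)*y/2), y)


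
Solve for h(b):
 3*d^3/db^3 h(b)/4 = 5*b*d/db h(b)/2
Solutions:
 h(b) = C1 + Integral(C2*airyai(10^(1/3)*3^(2/3)*b/3) + C3*airybi(10^(1/3)*3^(2/3)*b/3), b)


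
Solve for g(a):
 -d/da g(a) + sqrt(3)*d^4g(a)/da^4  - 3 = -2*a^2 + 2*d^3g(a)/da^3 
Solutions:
 g(a) = C1 + C2*exp(a*(-12^(1/3)*(9*sqrt(339) + 97*sqrt(3))^(1/3) - 8*18^(1/3)/(9*sqrt(339) + 97*sqrt(3))^(1/3) + 8*sqrt(3))/36)*sin(2^(1/3)*3^(1/6)*a*(-2^(1/3)*3^(2/3)*(9*sqrt(339) + 97*sqrt(3))^(1/3) + 24/(9*sqrt(339) + 97*sqrt(3))^(1/3))/36) + C3*exp(a*(-12^(1/3)*(9*sqrt(339) + 97*sqrt(3))^(1/3) - 8*18^(1/3)/(9*sqrt(339) + 97*sqrt(3))^(1/3) + 8*sqrt(3))/36)*cos(2^(1/3)*3^(1/6)*a*(-2^(1/3)*3^(2/3)*(9*sqrt(339) + 97*sqrt(3))^(1/3) + 24/(9*sqrt(339) + 97*sqrt(3))^(1/3))/36) + C4*exp(a*(8*18^(1/3)/(9*sqrt(339) + 97*sqrt(3))^(1/3) + 4*sqrt(3) + 12^(1/3)*(9*sqrt(339) + 97*sqrt(3))^(1/3))/18) + 2*a^3/3 - 11*a


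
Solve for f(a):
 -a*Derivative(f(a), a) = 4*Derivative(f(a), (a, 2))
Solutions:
 f(a) = C1 + C2*erf(sqrt(2)*a/4)


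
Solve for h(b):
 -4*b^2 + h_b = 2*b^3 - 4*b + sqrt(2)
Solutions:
 h(b) = C1 + b^4/2 + 4*b^3/3 - 2*b^2 + sqrt(2)*b


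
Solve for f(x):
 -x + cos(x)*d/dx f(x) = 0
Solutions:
 f(x) = C1 + Integral(x/cos(x), x)


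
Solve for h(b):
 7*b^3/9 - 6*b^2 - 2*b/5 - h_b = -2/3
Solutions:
 h(b) = C1 + 7*b^4/36 - 2*b^3 - b^2/5 + 2*b/3


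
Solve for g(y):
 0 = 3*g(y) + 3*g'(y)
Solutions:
 g(y) = C1*exp(-y)


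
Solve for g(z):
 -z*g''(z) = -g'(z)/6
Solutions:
 g(z) = C1 + C2*z^(7/6)


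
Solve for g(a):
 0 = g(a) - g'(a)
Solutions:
 g(a) = C1*exp(a)


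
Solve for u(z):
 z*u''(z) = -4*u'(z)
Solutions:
 u(z) = C1 + C2/z^3


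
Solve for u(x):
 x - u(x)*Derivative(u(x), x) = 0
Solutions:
 u(x) = -sqrt(C1 + x^2)
 u(x) = sqrt(C1 + x^2)


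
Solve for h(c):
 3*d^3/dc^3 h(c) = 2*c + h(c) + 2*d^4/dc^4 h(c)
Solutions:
 h(c) = C1*exp(c*(-(3*sqrt(417) + 64)^(1/3) - 7/(3*sqrt(417) + 64)^(1/3) + 2)/12)*sin(sqrt(3)*c*(-(3*sqrt(417) + 64)^(1/3) + 7/(3*sqrt(417) + 64)^(1/3))/12) + C2*exp(c*(-(3*sqrt(417) + 64)^(1/3) - 7/(3*sqrt(417) + 64)^(1/3) + 2)/12)*cos(sqrt(3)*c*(-(3*sqrt(417) + 64)^(1/3) + 7/(3*sqrt(417) + 64)^(1/3))/12) + C3*exp(c) + C4*exp(c*(1 + 7/(3*sqrt(417) + 64)^(1/3) + (3*sqrt(417) + 64)^(1/3))/6) - 2*c


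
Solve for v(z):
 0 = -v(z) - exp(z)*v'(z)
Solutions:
 v(z) = C1*exp(exp(-z))


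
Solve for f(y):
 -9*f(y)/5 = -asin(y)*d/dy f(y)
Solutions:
 f(y) = C1*exp(9*Integral(1/asin(y), y)/5)


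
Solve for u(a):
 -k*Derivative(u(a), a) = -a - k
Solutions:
 u(a) = C1 + a^2/(2*k) + a


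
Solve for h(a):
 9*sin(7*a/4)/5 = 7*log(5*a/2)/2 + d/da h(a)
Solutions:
 h(a) = C1 - 7*a*log(a)/2 - 4*a*log(5) + a*log(10)/2 + 3*a*log(2) + 7*a/2 - 36*cos(7*a/4)/35


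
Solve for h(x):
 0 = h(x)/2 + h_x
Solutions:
 h(x) = C1*exp(-x/2)


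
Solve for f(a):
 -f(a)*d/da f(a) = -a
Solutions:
 f(a) = -sqrt(C1 + a^2)
 f(a) = sqrt(C1 + a^2)


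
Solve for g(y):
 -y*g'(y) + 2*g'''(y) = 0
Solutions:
 g(y) = C1 + Integral(C2*airyai(2^(2/3)*y/2) + C3*airybi(2^(2/3)*y/2), y)


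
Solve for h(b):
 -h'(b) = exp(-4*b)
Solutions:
 h(b) = C1 + exp(-4*b)/4


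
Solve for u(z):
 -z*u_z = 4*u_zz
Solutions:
 u(z) = C1 + C2*erf(sqrt(2)*z/4)


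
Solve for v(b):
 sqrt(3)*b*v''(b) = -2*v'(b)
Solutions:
 v(b) = C1 + C2*b^(1 - 2*sqrt(3)/3)


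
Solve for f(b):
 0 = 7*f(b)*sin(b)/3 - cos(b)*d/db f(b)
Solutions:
 f(b) = C1/cos(b)^(7/3)


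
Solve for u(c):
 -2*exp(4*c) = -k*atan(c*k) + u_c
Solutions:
 u(c) = C1 + k*Piecewise((c*atan(c*k) - log(c^2*k^2 + 1)/(2*k), Ne(k, 0)), (0, True)) - exp(4*c)/2


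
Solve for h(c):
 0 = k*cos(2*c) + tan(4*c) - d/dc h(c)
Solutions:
 h(c) = C1 + k*sin(2*c)/2 - log(cos(4*c))/4


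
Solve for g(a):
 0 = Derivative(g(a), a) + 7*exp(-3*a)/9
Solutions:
 g(a) = C1 + 7*exp(-3*a)/27


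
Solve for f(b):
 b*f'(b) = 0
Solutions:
 f(b) = C1


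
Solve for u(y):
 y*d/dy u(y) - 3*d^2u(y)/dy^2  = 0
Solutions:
 u(y) = C1 + C2*erfi(sqrt(6)*y/6)


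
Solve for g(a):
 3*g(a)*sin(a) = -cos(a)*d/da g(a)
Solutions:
 g(a) = C1*cos(a)^3


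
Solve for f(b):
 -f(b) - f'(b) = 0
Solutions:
 f(b) = C1*exp(-b)


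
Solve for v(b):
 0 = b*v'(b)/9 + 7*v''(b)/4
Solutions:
 v(b) = C1 + C2*erf(sqrt(14)*b/21)


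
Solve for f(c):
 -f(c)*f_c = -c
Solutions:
 f(c) = -sqrt(C1 + c^2)
 f(c) = sqrt(C1 + c^2)


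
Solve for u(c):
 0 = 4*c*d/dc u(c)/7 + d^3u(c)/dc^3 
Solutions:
 u(c) = C1 + Integral(C2*airyai(-14^(2/3)*c/7) + C3*airybi(-14^(2/3)*c/7), c)


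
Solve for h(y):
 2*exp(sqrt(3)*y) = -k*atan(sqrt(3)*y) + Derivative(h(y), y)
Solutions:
 h(y) = C1 + k*(y*atan(sqrt(3)*y) - sqrt(3)*log(3*y^2 + 1)/6) + 2*sqrt(3)*exp(sqrt(3)*y)/3


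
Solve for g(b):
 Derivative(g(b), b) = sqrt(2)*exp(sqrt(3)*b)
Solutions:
 g(b) = C1 + sqrt(6)*exp(sqrt(3)*b)/3


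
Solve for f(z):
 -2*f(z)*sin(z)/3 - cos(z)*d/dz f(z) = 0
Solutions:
 f(z) = C1*cos(z)^(2/3)


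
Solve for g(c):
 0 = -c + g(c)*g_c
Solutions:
 g(c) = -sqrt(C1 + c^2)
 g(c) = sqrt(C1 + c^2)


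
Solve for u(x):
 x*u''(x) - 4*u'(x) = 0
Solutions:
 u(x) = C1 + C2*x^5


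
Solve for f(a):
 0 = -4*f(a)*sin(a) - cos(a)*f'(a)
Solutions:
 f(a) = C1*cos(a)^4


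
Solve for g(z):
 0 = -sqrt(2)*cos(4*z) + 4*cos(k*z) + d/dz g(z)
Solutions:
 g(z) = C1 + sqrt(2)*sin(4*z)/4 - 4*sin(k*z)/k


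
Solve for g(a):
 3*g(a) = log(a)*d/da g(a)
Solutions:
 g(a) = C1*exp(3*li(a))


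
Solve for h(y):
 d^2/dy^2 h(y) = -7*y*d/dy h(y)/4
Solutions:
 h(y) = C1 + C2*erf(sqrt(14)*y/4)


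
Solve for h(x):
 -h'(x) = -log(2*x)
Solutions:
 h(x) = C1 + x*log(x) - x + x*log(2)


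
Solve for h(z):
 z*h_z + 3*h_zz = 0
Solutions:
 h(z) = C1 + C2*erf(sqrt(6)*z/6)


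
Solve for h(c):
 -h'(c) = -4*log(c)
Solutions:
 h(c) = C1 + 4*c*log(c) - 4*c


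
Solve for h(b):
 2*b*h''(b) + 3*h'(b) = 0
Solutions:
 h(b) = C1 + C2/sqrt(b)


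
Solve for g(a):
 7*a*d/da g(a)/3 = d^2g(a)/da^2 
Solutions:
 g(a) = C1 + C2*erfi(sqrt(42)*a/6)


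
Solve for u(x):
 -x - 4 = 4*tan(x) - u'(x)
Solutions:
 u(x) = C1 + x^2/2 + 4*x - 4*log(cos(x))


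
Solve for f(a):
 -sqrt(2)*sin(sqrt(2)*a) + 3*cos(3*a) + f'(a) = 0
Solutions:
 f(a) = C1 - sin(3*a) - cos(sqrt(2)*a)


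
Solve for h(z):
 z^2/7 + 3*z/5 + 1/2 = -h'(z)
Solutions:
 h(z) = C1 - z^3/21 - 3*z^2/10 - z/2


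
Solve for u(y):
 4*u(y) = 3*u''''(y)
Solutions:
 u(y) = C1*exp(-sqrt(2)*3^(3/4)*y/3) + C2*exp(sqrt(2)*3^(3/4)*y/3) + C3*sin(sqrt(2)*3^(3/4)*y/3) + C4*cos(sqrt(2)*3^(3/4)*y/3)


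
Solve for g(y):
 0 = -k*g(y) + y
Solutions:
 g(y) = y/k


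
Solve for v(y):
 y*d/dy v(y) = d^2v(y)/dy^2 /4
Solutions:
 v(y) = C1 + C2*erfi(sqrt(2)*y)


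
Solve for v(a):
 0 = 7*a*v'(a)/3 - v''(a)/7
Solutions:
 v(a) = C1 + C2*erfi(7*sqrt(6)*a/6)


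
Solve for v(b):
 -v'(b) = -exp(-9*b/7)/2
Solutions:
 v(b) = C1 - 7*exp(-9*b/7)/18


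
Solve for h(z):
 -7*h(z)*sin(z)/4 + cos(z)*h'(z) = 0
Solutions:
 h(z) = C1/cos(z)^(7/4)


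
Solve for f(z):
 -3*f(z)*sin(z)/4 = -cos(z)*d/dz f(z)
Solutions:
 f(z) = C1/cos(z)^(3/4)


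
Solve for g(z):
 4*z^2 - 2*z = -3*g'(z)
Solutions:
 g(z) = C1 - 4*z^3/9 + z^2/3


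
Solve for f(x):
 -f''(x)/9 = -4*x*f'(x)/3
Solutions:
 f(x) = C1 + C2*erfi(sqrt(6)*x)


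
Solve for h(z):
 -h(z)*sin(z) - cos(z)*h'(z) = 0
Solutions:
 h(z) = C1*cos(z)


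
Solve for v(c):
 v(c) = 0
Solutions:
 v(c) = 0


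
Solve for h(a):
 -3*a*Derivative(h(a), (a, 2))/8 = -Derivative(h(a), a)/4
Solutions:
 h(a) = C1 + C2*a^(5/3)


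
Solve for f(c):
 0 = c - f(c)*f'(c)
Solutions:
 f(c) = -sqrt(C1 + c^2)
 f(c) = sqrt(C1 + c^2)


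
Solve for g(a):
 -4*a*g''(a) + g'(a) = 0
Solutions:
 g(a) = C1 + C2*a^(5/4)


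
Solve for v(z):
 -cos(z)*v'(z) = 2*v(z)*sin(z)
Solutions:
 v(z) = C1*cos(z)^2


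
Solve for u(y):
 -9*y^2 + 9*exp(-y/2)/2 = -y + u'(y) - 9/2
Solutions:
 u(y) = C1 - 3*y^3 + y^2/2 + 9*y/2 - 9*exp(-y/2)


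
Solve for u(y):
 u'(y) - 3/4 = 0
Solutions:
 u(y) = C1 + 3*y/4


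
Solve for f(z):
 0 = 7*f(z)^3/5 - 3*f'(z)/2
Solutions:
 f(z) = -sqrt(30)*sqrt(-1/(C1 + 14*z))/2
 f(z) = sqrt(30)*sqrt(-1/(C1 + 14*z))/2


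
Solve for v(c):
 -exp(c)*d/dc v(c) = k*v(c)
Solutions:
 v(c) = C1*exp(k*exp(-c))


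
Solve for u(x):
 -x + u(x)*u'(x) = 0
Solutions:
 u(x) = -sqrt(C1 + x^2)
 u(x) = sqrt(C1 + x^2)


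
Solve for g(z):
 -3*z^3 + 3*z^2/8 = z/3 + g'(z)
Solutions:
 g(z) = C1 - 3*z^4/4 + z^3/8 - z^2/6


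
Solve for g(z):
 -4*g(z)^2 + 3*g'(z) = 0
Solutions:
 g(z) = -3/(C1 + 4*z)


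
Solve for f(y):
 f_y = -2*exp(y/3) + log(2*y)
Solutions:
 f(y) = C1 + y*log(y) + y*(-1 + log(2)) - 6*exp(y/3)


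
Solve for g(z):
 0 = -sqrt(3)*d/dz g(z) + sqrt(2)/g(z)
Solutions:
 g(z) = -sqrt(C1 + 6*sqrt(6)*z)/3
 g(z) = sqrt(C1 + 6*sqrt(6)*z)/3


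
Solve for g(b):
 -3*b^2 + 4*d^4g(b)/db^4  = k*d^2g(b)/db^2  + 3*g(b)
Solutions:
 g(b) = C1*exp(-sqrt(2)*b*sqrt(k - sqrt(k^2 + 48))/4) + C2*exp(sqrt(2)*b*sqrt(k - sqrt(k^2 + 48))/4) + C3*exp(-sqrt(2)*b*sqrt(k + sqrt(k^2 + 48))/4) + C4*exp(sqrt(2)*b*sqrt(k + sqrt(k^2 + 48))/4) - b^2 + 2*k/3


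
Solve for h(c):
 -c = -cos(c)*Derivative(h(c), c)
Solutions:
 h(c) = C1 + Integral(c/cos(c), c)


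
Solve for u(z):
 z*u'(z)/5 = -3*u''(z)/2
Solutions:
 u(z) = C1 + C2*erf(sqrt(15)*z/15)


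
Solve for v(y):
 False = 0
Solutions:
 v(y) = C1 + 9*y*asin(8*y/7) + zoo*y + 9*sqrt(49 - 64*y^2)/8


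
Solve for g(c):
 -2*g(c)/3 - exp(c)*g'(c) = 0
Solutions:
 g(c) = C1*exp(2*exp(-c)/3)


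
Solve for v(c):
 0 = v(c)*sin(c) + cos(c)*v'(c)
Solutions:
 v(c) = C1*cos(c)


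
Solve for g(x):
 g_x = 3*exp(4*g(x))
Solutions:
 g(x) = log(-(-1/(C1 + 12*x))^(1/4))
 g(x) = log(-1/(C1 + 12*x))/4
 g(x) = log(-I*(-1/(C1 + 12*x))^(1/4))
 g(x) = log(I*(-1/(C1 + 12*x))^(1/4))


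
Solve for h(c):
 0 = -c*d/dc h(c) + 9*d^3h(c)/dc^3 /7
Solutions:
 h(c) = C1 + Integral(C2*airyai(21^(1/3)*c/3) + C3*airybi(21^(1/3)*c/3), c)


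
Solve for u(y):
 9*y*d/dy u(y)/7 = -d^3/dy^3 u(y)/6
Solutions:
 u(y) = C1 + Integral(C2*airyai(-3*2^(1/3)*7^(2/3)*y/7) + C3*airybi(-3*2^(1/3)*7^(2/3)*y/7), y)


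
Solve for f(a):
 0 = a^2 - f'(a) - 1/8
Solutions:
 f(a) = C1 + a^3/3 - a/8


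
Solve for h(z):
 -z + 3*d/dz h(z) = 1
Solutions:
 h(z) = C1 + z^2/6 + z/3


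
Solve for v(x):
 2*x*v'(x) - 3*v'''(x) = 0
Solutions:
 v(x) = C1 + Integral(C2*airyai(2^(1/3)*3^(2/3)*x/3) + C3*airybi(2^(1/3)*3^(2/3)*x/3), x)


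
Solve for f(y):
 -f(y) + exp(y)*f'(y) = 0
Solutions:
 f(y) = C1*exp(-exp(-y))


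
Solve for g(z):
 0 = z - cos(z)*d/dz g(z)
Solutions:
 g(z) = C1 + Integral(z/cos(z), z)


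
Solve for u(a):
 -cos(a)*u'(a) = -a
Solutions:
 u(a) = C1 + Integral(a/cos(a), a)


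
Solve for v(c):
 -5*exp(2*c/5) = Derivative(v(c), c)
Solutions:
 v(c) = C1 - 25*exp(2*c/5)/2


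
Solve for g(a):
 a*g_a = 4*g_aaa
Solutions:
 g(a) = C1 + Integral(C2*airyai(2^(1/3)*a/2) + C3*airybi(2^(1/3)*a/2), a)


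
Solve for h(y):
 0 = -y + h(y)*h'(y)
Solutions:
 h(y) = -sqrt(C1 + y^2)
 h(y) = sqrt(C1 + y^2)


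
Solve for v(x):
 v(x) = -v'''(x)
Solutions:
 v(x) = C3*exp(-x) + (C1*sin(sqrt(3)*x/2) + C2*cos(sqrt(3)*x/2))*exp(x/2)


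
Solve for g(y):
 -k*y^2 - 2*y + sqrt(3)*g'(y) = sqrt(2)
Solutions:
 g(y) = C1 + sqrt(3)*k*y^3/9 + sqrt(3)*y^2/3 + sqrt(6)*y/3


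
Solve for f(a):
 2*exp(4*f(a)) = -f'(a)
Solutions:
 f(a) = log(-I*(1/(C1 + 8*a))^(1/4))
 f(a) = log(I*(1/(C1 + 8*a))^(1/4))
 f(a) = log(-(1/(C1 + 8*a))^(1/4))
 f(a) = log(1/(C1 + 8*a))/4


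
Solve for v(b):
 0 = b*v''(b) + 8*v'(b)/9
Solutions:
 v(b) = C1 + C2*b^(1/9)


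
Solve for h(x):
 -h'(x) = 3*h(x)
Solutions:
 h(x) = C1*exp(-3*x)


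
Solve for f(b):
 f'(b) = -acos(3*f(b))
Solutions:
 Integral(1/acos(3*_y), (_y, f(b))) = C1 - b


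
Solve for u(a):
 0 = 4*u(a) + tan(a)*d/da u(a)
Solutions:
 u(a) = C1/sin(a)^4


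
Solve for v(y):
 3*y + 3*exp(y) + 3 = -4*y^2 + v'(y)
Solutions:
 v(y) = C1 + 4*y^3/3 + 3*y^2/2 + 3*y + 3*exp(y)


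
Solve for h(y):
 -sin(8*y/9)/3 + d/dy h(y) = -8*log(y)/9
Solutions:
 h(y) = C1 - 8*y*log(y)/9 + 8*y/9 - 3*cos(8*y/9)/8


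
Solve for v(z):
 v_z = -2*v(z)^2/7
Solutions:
 v(z) = 7/(C1 + 2*z)


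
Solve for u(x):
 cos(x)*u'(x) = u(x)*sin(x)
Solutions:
 u(x) = C1/cos(x)


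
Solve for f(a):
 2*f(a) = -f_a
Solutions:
 f(a) = C1*exp(-2*a)


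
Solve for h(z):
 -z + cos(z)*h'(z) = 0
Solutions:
 h(z) = C1 + Integral(z/cos(z), z)


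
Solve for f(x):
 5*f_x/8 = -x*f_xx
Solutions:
 f(x) = C1 + C2*x^(3/8)


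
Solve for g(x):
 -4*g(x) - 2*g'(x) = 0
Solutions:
 g(x) = C1*exp(-2*x)


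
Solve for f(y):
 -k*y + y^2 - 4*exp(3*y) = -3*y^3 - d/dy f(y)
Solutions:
 f(y) = C1 + k*y^2/2 - 3*y^4/4 - y^3/3 + 4*exp(3*y)/3


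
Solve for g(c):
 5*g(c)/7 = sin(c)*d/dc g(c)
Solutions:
 g(c) = C1*(cos(c) - 1)^(5/14)/(cos(c) + 1)^(5/14)


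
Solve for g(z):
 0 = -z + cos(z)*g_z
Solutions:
 g(z) = C1 + Integral(z/cos(z), z)


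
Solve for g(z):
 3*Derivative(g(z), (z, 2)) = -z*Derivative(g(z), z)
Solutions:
 g(z) = C1 + C2*erf(sqrt(6)*z/6)


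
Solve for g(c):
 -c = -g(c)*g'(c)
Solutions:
 g(c) = -sqrt(C1 + c^2)
 g(c) = sqrt(C1 + c^2)


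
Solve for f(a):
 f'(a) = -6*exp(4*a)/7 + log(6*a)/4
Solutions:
 f(a) = C1 + a*log(a)/4 + a*(-1 + log(6))/4 - 3*exp(4*a)/14


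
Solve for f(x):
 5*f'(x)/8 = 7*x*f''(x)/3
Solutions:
 f(x) = C1 + C2*x^(71/56)


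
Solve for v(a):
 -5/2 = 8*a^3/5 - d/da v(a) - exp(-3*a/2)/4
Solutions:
 v(a) = C1 + 2*a^4/5 + 5*a/2 + exp(-3*a/2)/6


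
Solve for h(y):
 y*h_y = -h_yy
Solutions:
 h(y) = C1 + C2*erf(sqrt(2)*y/2)


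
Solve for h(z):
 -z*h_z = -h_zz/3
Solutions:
 h(z) = C1 + C2*erfi(sqrt(6)*z/2)


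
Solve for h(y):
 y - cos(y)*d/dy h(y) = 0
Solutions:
 h(y) = C1 + Integral(y/cos(y), y)


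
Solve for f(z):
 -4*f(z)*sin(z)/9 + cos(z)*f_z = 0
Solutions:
 f(z) = C1/cos(z)^(4/9)


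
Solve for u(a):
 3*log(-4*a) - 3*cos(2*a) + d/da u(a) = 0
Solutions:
 u(a) = C1 - 3*a*log(-a) - 6*a*log(2) + 3*a + 3*sin(2*a)/2


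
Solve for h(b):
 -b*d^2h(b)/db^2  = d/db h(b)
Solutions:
 h(b) = C1 + C2*log(b)


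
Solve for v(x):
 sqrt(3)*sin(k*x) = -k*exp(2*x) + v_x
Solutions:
 v(x) = C1 + k*exp(2*x)/2 - sqrt(3)*cos(k*x)/k


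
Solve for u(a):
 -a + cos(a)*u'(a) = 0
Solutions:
 u(a) = C1 + Integral(a/cos(a), a)


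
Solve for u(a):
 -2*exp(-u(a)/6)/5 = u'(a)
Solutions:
 u(a) = 6*log(C1 - a/15)


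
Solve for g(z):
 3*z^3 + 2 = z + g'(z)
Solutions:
 g(z) = C1 + 3*z^4/4 - z^2/2 + 2*z


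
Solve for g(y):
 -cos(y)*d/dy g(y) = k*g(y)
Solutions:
 g(y) = C1*exp(k*(log(sin(y) - 1) - log(sin(y) + 1))/2)


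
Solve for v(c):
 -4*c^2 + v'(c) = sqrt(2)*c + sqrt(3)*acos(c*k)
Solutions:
 v(c) = C1 + 4*c^3/3 + sqrt(2)*c^2/2 + sqrt(3)*Piecewise((c*acos(c*k) - sqrt(-c^2*k^2 + 1)/k, Ne(k, 0)), (pi*c/2, True))


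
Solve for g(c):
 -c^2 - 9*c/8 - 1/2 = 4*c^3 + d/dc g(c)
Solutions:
 g(c) = C1 - c^4 - c^3/3 - 9*c^2/16 - c/2


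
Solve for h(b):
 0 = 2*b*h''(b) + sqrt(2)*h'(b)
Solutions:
 h(b) = C1 + C2*b^(1 - sqrt(2)/2)


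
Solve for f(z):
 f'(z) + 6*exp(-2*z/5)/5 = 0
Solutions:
 f(z) = C1 + 3*exp(-2*z/5)


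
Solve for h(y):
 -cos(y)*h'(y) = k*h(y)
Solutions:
 h(y) = C1*exp(k*(log(sin(y) - 1) - log(sin(y) + 1))/2)


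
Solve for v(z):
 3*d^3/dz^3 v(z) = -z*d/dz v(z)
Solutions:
 v(z) = C1 + Integral(C2*airyai(-3^(2/3)*z/3) + C3*airybi(-3^(2/3)*z/3), z)


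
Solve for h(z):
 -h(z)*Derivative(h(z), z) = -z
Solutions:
 h(z) = -sqrt(C1 + z^2)
 h(z) = sqrt(C1 + z^2)


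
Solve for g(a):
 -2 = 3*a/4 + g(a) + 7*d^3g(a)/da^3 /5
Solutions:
 g(a) = C3*exp(-5^(1/3)*7^(2/3)*a/7) - 3*a/4 + (C1*sin(sqrt(3)*5^(1/3)*7^(2/3)*a/14) + C2*cos(sqrt(3)*5^(1/3)*7^(2/3)*a/14))*exp(5^(1/3)*7^(2/3)*a/14) - 2


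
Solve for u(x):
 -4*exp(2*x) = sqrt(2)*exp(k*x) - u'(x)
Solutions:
 u(x) = C1 + 2*exp(2*x) + sqrt(2)*exp(k*x)/k


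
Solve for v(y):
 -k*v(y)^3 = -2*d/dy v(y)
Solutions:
 v(y) = -sqrt(-1/(C1 + k*y))
 v(y) = sqrt(-1/(C1 + k*y))


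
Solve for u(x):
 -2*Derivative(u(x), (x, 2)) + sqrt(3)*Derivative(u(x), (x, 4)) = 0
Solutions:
 u(x) = C1 + C2*x + C3*exp(-sqrt(2)*3^(3/4)*x/3) + C4*exp(sqrt(2)*3^(3/4)*x/3)


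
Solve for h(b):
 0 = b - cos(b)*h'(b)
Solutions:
 h(b) = C1 + Integral(b/cos(b), b)


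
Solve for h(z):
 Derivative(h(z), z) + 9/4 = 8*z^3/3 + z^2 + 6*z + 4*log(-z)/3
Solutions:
 h(z) = C1 + 2*z^4/3 + z^3/3 + 3*z^2 + 4*z*log(-z)/3 - 43*z/12


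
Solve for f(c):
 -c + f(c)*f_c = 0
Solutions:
 f(c) = -sqrt(C1 + c^2)
 f(c) = sqrt(C1 + c^2)


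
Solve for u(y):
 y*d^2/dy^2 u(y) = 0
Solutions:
 u(y) = C1 + C2*y


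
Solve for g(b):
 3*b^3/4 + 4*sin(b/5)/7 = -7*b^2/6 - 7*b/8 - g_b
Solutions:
 g(b) = C1 - 3*b^4/16 - 7*b^3/18 - 7*b^2/16 + 20*cos(b/5)/7


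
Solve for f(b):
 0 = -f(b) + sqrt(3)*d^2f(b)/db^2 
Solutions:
 f(b) = C1*exp(-3^(3/4)*b/3) + C2*exp(3^(3/4)*b/3)


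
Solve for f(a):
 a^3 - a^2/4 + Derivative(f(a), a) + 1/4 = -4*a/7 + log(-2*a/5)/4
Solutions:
 f(a) = C1 - a^4/4 + a^3/12 - 2*a^2/7 + a*log(-a)/4 + a*(-2 - log(5) + log(2))/4


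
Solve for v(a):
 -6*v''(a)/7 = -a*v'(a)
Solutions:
 v(a) = C1 + C2*erfi(sqrt(21)*a/6)


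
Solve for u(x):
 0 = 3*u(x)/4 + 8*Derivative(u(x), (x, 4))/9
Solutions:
 u(x) = (C1*sin(2^(1/4)*3^(3/4)*x/4) + C2*cos(2^(1/4)*3^(3/4)*x/4))*exp(-2^(1/4)*3^(3/4)*x/4) + (C3*sin(2^(1/4)*3^(3/4)*x/4) + C4*cos(2^(1/4)*3^(3/4)*x/4))*exp(2^(1/4)*3^(3/4)*x/4)


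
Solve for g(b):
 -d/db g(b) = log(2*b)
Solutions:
 g(b) = C1 - b*log(b) - b*log(2) + b


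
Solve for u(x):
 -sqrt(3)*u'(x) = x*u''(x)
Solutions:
 u(x) = C1 + C2*x^(1 - sqrt(3))


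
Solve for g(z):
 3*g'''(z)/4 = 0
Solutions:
 g(z) = C1 + C2*z + C3*z^2


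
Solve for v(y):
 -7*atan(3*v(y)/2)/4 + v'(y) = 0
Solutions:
 Integral(1/atan(3*_y/2), (_y, v(y))) = C1 + 7*y/4


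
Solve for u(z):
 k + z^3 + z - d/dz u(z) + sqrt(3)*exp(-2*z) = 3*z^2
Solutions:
 u(z) = C1 + k*z + z^4/4 - z^3 + z^2/2 - sqrt(3)*exp(-2*z)/2


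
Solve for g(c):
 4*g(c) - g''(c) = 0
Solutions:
 g(c) = C1*exp(-2*c) + C2*exp(2*c)


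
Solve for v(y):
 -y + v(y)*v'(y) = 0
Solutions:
 v(y) = -sqrt(C1 + y^2)
 v(y) = sqrt(C1 + y^2)


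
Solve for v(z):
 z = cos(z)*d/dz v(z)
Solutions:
 v(z) = C1 + Integral(z/cos(z), z)


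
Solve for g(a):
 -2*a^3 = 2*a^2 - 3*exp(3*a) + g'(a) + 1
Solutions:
 g(a) = C1 - a^4/2 - 2*a^3/3 - a + exp(3*a)


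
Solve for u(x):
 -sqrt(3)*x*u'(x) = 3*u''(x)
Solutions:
 u(x) = C1 + C2*erf(sqrt(2)*3^(3/4)*x/6)


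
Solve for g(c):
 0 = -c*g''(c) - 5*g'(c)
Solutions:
 g(c) = C1 + C2/c^4


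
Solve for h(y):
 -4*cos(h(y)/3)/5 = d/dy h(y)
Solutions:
 4*y/5 - 3*log(sin(h(y)/3) - 1)/2 + 3*log(sin(h(y)/3) + 1)/2 = C1


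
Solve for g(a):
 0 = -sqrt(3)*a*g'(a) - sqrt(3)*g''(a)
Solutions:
 g(a) = C1 + C2*erf(sqrt(2)*a/2)


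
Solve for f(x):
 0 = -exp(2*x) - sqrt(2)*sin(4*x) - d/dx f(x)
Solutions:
 f(x) = C1 - exp(2*x)/2 + sqrt(2)*cos(4*x)/4


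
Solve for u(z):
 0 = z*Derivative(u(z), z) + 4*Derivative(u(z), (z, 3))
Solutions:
 u(z) = C1 + Integral(C2*airyai(-2^(1/3)*z/2) + C3*airybi(-2^(1/3)*z/2), z)


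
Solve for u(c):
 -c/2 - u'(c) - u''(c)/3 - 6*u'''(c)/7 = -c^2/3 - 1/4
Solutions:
 u(c) = C1 + c^3/9 - 13*c^2/36 - 61*c/756 + (C2*sin(sqrt(1463)*c/36) + C3*cos(sqrt(1463)*c/36))*exp(-7*c/36)


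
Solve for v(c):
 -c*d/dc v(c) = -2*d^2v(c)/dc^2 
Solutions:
 v(c) = C1 + C2*erfi(c/2)


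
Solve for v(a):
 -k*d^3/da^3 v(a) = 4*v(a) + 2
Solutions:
 v(a) = C1*exp(2^(2/3)*a*(-1/k)^(1/3)) + C2*exp(2^(2/3)*a*(-1/k)^(1/3)*(-1 + sqrt(3)*I)/2) + C3*exp(-2^(2/3)*a*(-1/k)^(1/3)*(1 + sqrt(3)*I)/2) - 1/2


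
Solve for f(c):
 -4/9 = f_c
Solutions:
 f(c) = C1 - 4*c/9


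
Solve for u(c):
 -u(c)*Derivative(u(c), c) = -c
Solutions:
 u(c) = -sqrt(C1 + c^2)
 u(c) = sqrt(C1 + c^2)


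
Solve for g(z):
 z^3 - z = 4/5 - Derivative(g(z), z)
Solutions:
 g(z) = C1 - z^4/4 + z^2/2 + 4*z/5


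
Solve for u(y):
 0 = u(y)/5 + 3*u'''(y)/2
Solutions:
 u(y) = C3*exp(-15^(2/3)*2^(1/3)*y/15) + (C1*sin(2^(1/3)*3^(1/6)*5^(2/3)*y/10) + C2*cos(2^(1/3)*3^(1/6)*5^(2/3)*y/10))*exp(15^(2/3)*2^(1/3)*y/30)


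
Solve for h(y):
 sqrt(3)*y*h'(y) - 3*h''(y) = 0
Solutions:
 h(y) = C1 + C2*erfi(sqrt(2)*3^(3/4)*y/6)


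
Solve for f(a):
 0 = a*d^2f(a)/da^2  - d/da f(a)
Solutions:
 f(a) = C1 + C2*a^2


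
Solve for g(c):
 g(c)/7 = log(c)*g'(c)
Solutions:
 g(c) = C1*exp(li(c)/7)


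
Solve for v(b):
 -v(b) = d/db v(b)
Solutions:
 v(b) = C1*exp(-b)


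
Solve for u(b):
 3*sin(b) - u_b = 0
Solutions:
 u(b) = C1 - 3*cos(b)


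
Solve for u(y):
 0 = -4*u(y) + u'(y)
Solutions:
 u(y) = C1*exp(4*y)


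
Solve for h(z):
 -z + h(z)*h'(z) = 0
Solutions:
 h(z) = -sqrt(C1 + z^2)
 h(z) = sqrt(C1 + z^2)


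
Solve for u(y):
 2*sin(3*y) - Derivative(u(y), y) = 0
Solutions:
 u(y) = C1 - 2*cos(3*y)/3


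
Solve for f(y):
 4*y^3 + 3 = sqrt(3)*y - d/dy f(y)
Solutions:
 f(y) = C1 - y^4 + sqrt(3)*y^2/2 - 3*y


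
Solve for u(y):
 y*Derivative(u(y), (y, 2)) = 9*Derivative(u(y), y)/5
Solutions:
 u(y) = C1 + C2*y^(14/5)


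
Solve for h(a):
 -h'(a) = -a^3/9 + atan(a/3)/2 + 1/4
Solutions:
 h(a) = C1 + a^4/36 - a*atan(a/3)/2 - a/4 + 3*log(a^2 + 9)/4


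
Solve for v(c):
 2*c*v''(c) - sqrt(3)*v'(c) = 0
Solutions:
 v(c) = C1 + C2*c^(sqrt(3)/2 + 1)


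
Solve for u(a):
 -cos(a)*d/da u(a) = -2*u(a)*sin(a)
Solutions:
 u(a) = C1/cos(a)^2


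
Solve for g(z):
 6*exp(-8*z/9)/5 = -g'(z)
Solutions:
 g(z) = C1 + 27*exp(-8*z/9)/20


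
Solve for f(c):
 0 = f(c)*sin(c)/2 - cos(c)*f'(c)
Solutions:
 f(c) = C1/sqrt(cos(c))


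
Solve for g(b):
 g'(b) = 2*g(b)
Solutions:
 g(b) = C1*exp(2*b)


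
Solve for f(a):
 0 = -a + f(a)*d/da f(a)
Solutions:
 f(a) = -sqrt(C1 + a^2)
 f(a) = sqrt(C1 + a^2)


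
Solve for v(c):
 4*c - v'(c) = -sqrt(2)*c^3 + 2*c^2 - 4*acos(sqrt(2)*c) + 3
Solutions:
 v(c) = C1 + sqrt(2)*c^4/4 - 2*c^3/3 + 2*c^2 + 4*c*acos(sqrt(2)*c) - 3*c - 2*sqrt(2)*sqrt(1 - 2*c^2)


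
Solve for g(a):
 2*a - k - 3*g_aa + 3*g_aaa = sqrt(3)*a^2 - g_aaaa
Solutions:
 g(a) = C1 + C2*a + C3*exp(a*(-3 + sqrt(21))/2) + C4*exp(-a*(3 + sqrt(21))/2) - sqrt(3)*a^4/36 + a^3*(1 - sqrt(3))/9 + a^2*(-3*k - 8*sqrt(3) + 6)/18


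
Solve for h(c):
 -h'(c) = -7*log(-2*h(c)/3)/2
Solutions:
 -2*Integral(1/(log(-_y) - log(3) + log(2)), (_y, h(c)))/7 = C1 - c


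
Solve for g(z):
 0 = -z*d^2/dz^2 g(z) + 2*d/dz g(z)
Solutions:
 g(z) = C1 + C2*z^3


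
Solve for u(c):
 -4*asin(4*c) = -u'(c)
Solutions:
 u(c) = C1 + 4*c*asin(4*c) + sqrt(1 - 16*c^2)


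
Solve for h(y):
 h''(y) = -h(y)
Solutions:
 h(y) = C1*sin(y) + C2*cos(y)


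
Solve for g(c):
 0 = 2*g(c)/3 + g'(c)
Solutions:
 g(c) = C1*exp(-2*c/3)


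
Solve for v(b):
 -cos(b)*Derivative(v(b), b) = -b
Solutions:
 v(b) = C1 + Integral(b/cos(b), b)


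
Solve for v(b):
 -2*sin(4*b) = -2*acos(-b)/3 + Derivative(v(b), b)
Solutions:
 v(b) = C1 + 2*b*acos(-b)/3 + 2*sqrt(1 - b^2)/3 + cos(4*b)/2


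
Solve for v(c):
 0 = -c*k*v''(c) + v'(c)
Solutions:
 v(c) = C1 + c^(((re(k) + 1)*re(k) + im(k)^2)/(re(k)^2 + im(k)^2))*(C2*sin(log(c)*Abs(im(k))/(re(k)^2 + im(k)^2)) + C3*cos(log(c)*im(k)/(re(k)^2 + im(k)^2)))


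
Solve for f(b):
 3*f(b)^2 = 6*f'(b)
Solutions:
 f(b) = -2/(C1 + b)


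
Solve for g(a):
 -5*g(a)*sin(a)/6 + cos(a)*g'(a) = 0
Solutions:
 g(a) = C1/cos(a)^(5/6)


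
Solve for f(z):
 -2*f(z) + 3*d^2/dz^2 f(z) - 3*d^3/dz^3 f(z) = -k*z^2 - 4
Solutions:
 f(z) = C1*exp(z*((3*sqrt(7) + 8)^(-1/3) + 2 + (3*sqrt(7) + 8)^(1/3))/6)*sin(sqrt(3)*z*(-(3*sqrt(7) + 8)^(1/3) + (3*sqrt(7) + 8)^(-1/3))/6) + C2*exp(z*((3*sqrt(7) + 8)^(-1/3) + 2 + (3*sqrt(7) + 8)^(1/3))/6)*cos(sqrt(3)*z*(-(3*sqrt(7) + 8)^(1/3) + (3*sqrt(7) + 8)^(-1/3))/6) + C3*exp(z*(-(3*sqrt(7) + 8)^(1/3) - 1/(3*sqrt(7) + 8)^(1/3) + 1)/3) + k*z^2/2 + 3*k/2 + 2


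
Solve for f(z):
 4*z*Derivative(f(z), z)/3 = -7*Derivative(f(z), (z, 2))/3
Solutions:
 f(z) = C1 + C2*erf(sqrt(14)*z/7)


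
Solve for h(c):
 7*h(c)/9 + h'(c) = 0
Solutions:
 h(c) = C1*exp(-7*c/9)


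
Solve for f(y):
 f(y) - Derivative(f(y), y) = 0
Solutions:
 f(y) = C1*exp(y)


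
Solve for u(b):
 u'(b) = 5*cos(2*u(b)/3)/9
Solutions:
 -5*b/9 - 3*log(sin(2*u(b)/3) - 1)/4 + 3*log(sin(2*u(b)/3) + 1)/4 = C1


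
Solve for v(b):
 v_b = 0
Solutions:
 v(b) = C1


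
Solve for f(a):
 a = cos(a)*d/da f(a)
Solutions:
 f(a) = C1 + Integral(a/cos(a), a)


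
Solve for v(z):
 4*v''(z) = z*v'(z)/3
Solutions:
 v(z) = C1 + C2*erfi(sqrt(6)*z/12)


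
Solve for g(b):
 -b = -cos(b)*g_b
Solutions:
 g(b) = C1 + Integral(b/cos(b), b)


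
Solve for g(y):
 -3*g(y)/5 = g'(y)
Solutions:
 g(y) = C1*exp(-3*y/5)


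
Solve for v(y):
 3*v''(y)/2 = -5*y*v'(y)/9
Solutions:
 v(y) = C1 + C2*erf(sqrt(15)*y/9)


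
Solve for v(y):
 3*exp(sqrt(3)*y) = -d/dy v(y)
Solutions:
 v(y) = C1 - sqrt(3)*exp(sqrt(3)*y)


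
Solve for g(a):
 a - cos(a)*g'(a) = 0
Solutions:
 g(a) = C1 + Integral(a/cos(a), a)


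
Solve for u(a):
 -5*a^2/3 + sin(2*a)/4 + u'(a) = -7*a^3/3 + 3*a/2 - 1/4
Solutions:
 u(a) = C1 - 7*a^4/12 + 5*a^3/9 + 3*a^2/4 - a/4 + cos(2*a)/8


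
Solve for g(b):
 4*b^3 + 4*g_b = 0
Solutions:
 g(b) = C1 - b^4/4


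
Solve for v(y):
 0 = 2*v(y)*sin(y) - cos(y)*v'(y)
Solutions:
 v(y) = C1/cos(y)^2


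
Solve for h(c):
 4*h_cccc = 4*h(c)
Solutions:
 h(c) = C1*exp(-c) + C2*exp(c) + C3*sin(c) + C4*cos(c)


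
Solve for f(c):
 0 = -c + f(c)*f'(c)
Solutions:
 f(c) = -sqrt(C1 + c^2)
 f(c) = sqrt(C1 + c^2)


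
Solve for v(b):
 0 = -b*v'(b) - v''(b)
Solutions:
 v(b) = C1 + C2*erf(sqrt(2)*b/2)


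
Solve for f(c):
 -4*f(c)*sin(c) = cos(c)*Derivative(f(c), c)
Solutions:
 f(c) = C1*cos(c)^4


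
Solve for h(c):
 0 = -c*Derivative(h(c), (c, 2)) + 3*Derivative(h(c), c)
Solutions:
 h(c) = C1 + C2*c^4


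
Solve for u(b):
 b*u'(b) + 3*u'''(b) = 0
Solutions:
 u(b) = C1 + Integral(C2*airyai(-3^(2/3)*b/3) + C3*airybi(-3^(2/3)*b/3), b)


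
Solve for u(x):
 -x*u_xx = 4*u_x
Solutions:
 u(x) = C1 + C2/x^3


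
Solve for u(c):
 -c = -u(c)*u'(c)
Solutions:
 u(c) = -sqrt(C1 + c^2)
 u(c) = sqrt(C1 + c^2)


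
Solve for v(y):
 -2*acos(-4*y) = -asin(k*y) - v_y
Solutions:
 v(y) = C1 + 2*y*acos(-4*y) + sqrt(1 - 16*y^2)/2 - Piecewise((y*asin(k*y) + sqrt(-k^2*y^2 + 1)/k, Ne(k, 0)), (0, True))


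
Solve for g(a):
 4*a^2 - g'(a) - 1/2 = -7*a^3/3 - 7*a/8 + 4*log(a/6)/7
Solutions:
 g(a) = C1 + 7*a^4/12 + 4*a^3/3 + 7*a^2/16 - 4*a*log(a)/7 + a/14 + 4*a*log(6)/7


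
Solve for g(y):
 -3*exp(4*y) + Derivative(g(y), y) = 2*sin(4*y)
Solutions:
 g(y) = C1 + 3*exp(4*y)/4 - cos(4*y)/2


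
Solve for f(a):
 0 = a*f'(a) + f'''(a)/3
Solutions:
 f(a) = C1 + Integral(C2*airyai(-3^(1/3)*a) + C3*airybi(-3^(1/3)*a), a)


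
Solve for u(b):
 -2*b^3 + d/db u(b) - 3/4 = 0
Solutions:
 u(b) = C1 + b^4/2 + 3*b/4


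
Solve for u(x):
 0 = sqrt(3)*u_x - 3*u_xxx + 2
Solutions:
 u(x) = C1 + C2*exp(-3^(3/4)*x/3) + C3*exp(3^(3/4)*x/3) - 2*sqrt(3)*x/3


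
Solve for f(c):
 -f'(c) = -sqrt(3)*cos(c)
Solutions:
 f(c) = C1 + sqrt(3)*sin(c)


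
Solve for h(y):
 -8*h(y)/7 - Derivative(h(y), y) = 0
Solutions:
 h(y) = C1*exp(-8*y/7)


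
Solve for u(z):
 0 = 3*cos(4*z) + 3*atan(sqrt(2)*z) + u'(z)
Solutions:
 u(z) = C1 - 3*z*atan(sqrt(2)*z) + 3*sqrt(2)*log(2*z^2 + 1)/4 - 3*sin(4*z)/4


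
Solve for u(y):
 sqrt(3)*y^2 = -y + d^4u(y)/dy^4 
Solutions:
 u(y) = C1 + C2*y + C3*y^2 + C4*y^3 + sqrt(3)*y^6/360 + y^5/120


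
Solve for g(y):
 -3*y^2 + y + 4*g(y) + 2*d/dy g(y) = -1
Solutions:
 g(y) = C1*exp(-2*y) + 3*y^2/4 - y + 1/4


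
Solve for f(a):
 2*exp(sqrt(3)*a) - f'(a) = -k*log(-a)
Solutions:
 f(a) = C1 + a*k*log(-a) - a*k + 2*sqrt(3)*exp(sqrt(3)*a)/3


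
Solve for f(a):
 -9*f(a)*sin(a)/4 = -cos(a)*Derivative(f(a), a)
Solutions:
 f(a) = C1/cos(a)^(9/4)


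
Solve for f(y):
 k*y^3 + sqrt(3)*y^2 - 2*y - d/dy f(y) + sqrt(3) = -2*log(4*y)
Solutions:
 f(y) = C1 + k*y^4/4 + sqrt(3)*y^3/3 - y^2 + 2*y*log(y) - 2*y + sqrt(3)*y + y*log(16)


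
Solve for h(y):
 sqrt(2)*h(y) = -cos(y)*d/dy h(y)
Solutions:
 h(y) = C1*(sin(y) - 1)^(sqrt(2)/2)/(sin(y) + 1)^(sqrt(2)/2)


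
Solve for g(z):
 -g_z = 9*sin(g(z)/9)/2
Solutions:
 9*z/2 + 9*log(cos(g(z)/9) - 1)/2 - 9*log(cos(g(z)/9) + 1)/2 = C1


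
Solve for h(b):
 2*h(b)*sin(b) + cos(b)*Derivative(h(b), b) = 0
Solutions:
 h(b) = C1*cos(b)^2


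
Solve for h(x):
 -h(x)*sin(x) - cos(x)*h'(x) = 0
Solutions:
 h(x) = C1*cos(x)


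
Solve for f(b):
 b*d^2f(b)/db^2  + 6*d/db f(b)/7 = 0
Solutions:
 f(b) = C1 + C2*b^(1/7)


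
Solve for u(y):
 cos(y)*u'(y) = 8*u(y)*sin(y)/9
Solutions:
 u(y) = C1/cos(y)^(8/9)


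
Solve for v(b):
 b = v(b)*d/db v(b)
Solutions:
 v(b) = -sqrt(C1 + b^2)
 v(b) = sqrt(C1 + b^2)


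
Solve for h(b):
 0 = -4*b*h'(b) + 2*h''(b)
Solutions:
 h(b) = C1 + C2*erfi(b)


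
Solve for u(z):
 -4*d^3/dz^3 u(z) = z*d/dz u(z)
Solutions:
 u(z) = C1 + Integral(C2*airyai(-2^(1/3)*z/2) + C3*airybi(-2^(1/3)*z/2), z)


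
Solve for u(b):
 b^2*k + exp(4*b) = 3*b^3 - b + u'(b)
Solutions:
 u(b) = C1 - 3*b^4/4 + b^3*k/3 + b^2/2 + exp(4*b)/4


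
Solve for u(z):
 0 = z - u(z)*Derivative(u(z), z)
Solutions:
 u(z) = -sqrt(C1 + z^2)
 u(z) = sqrt(C1 + z^2)


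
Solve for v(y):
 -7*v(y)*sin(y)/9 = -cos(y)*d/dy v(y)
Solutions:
 v(y) = C1/cos(y)^(7/9)


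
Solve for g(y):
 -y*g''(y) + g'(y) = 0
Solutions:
 g(y) = C1 + C2*y^2


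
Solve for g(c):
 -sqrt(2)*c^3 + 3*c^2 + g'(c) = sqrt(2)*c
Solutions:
 g(c) = C1 + sqrt(2)*c^4/4 - c^3 + sqrt(2)*c^2/2


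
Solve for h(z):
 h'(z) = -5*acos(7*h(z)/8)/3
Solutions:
 Integral(1/acos(7*_y/8), (_y, h(z))) = C1 - 5*z/3


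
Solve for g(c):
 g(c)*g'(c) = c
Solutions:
 g(c) = -sqrt(C1 + c^2)
 g(c) = sqrt(C1 + c^2)


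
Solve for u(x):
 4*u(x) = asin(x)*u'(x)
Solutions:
 u(x) = C1*exp(4*Integral(1/asin(x), x))


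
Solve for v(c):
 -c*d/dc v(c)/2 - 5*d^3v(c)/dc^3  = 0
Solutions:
 v(c) = C1 + Integral(C2*airyai(-10^(2/3)*c/10) + C3*airybi(-10^(2/3)*c/10), c)


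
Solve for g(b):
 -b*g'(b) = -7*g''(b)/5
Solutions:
 g(b) = C1 + C2*erfi(sqrt(70)*b/14)


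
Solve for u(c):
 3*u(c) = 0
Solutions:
 u(c) = 0


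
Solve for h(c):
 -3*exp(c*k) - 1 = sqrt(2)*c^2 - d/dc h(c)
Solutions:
 h(c) = C1 + sqrt(2)*c^3/3 + c + 3*exp(c*k)/k


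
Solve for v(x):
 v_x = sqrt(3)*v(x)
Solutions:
 v(x) = C1*exp(sqrt(3)*x)


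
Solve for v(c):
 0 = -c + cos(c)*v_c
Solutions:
 v(c) = C1 + Integral(c/cos(c), c)


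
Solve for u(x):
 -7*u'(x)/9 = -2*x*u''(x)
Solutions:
 u(x) = C1 + C2*x^(25/18)


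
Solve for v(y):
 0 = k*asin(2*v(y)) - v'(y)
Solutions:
 Integral(1/asin(2*_y), (_y, v(y))) = C1 + k*y


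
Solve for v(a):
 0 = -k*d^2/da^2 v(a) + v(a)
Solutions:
 v(a) = C1*exp(-a*sqrt(1/k)) + C2*exp(a*sqrt(1/k))


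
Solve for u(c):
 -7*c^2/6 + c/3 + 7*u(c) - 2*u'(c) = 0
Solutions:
 u(c) = C1*exp(7*c/2) + c^2/6 + c/21 + 2/147


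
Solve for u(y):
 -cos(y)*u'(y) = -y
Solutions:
 u(y) = C1 + Integral(y/cos(y), y)


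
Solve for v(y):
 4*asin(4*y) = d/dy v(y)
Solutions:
 v(y) = C1 + 4*y*asin(4*y) + sqrt(1 - 16*y^2)


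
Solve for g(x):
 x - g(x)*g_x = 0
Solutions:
 g(x) = -sqrt(C1 + x^2)
 g(x) = sqrt(C1 + x^2)


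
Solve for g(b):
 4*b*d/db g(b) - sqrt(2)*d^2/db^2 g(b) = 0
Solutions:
 g(b) = C1 + C2*erfi(2^(1/4)*b)


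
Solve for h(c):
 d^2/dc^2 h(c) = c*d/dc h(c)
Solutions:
 h(c) = C1 + C2*erfi(sqrt(2)*c/2)


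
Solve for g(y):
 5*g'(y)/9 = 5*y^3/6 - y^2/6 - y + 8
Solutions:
 g(y) = C1 + 3*y^4/8 - y^3/10 - 9*y^2/10 + 72*y/5


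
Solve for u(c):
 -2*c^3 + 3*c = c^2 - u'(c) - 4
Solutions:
 u(c) = C1 + c^4/2 + c^3/3 - 3*c^2/2 - 4*c


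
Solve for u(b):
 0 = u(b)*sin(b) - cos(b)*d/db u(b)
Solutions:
 u(b) = C1/cos(b)


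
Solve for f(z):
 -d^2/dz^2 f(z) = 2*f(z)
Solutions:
 f(z) = C1*sin(sqrt(2)*z) + C2*cos(sqrt(2)*z)


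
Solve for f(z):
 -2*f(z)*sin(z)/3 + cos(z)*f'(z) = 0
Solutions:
 f(z) = C1/cos(z)^(2/3)


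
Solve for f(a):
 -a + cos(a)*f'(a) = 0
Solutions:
 f(a) = C1 + Integral(a/cos(a), a)


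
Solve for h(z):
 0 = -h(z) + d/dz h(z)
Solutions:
 h(z) = C1*exp(z)


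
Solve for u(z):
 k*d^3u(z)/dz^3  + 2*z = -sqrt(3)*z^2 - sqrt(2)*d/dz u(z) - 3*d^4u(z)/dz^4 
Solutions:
 u(z) = C1 + C2*exp(-z*(2*2^(1/3)*k^2/(2*k^3 + sqrt(-4*k^6 + (2*k^3 + 243*sqrt(2))^2) + 243*sqrt(2))^(1/3) + 2*k + 2^(2/3)*(2*k^3 + sqrt(-4*k^6 + (2*k^3 + 243*sqrt(2))^2) + 243*sqrt(2))^(1/3))/18) + C3*exp(z*(-8*2^(1/3)*k^2/((-1 + sqrt(3)*I)*(2*k^3 + sqrt(-4*k^6 + (2*k^3 + 243*sqrt(2))^2) + 243*sqrt(2))^(1/3)) - 4*k + 2^(2/3)*(2*k^3 + sqrt(-4*k^6 + (2*k^3 + 243*sqrt(2))^2) + 243*sqrt(2))^(1/3) - 2^(2/3)*sqrt(3)*I*(2*k^3 + sqrt(-4*k^6 + (2*k^3 + 243*sqrt(2))^2) + 243*sqrt(2))^(1/3))/36) + C4*exp(z*(8*2^(1/3)*k^2/((1 + sqrt(3)*I)*(2*k^3 + sqrt(-4*k^6 + (2*k^3 + 243*sqrt(2))^2) + 243*sqrt(2))^(1/3)) - 4*k + 2^(2/3)*(2*k^3 + sqrt(-4*k^6 + (2*k^3 + 243*sqrt(2))^2) + 243*sqrt(2))^(1/3) + 2^(2/3)*sqrt(3)*I*(2*k^3 + sqrt(-4*k^6 + (2*k^3 + 243*sqrt(2))^2) + 243*sqrt(2))^(1/3))/36) + sqrt(3)*k*z - sqrt(6)*z^3/6 - sqrt(2)*z^2/2


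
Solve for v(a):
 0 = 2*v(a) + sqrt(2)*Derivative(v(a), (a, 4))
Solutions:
 v(a) = (C1*sin(2^(5/8)*a/2) + C2*cos(2^(5/8)*a/2))*exp(-2^(5/8)*a/2) + (C3*sin(2^(5/8)*a/2) + C4*cos(2^(5/8)*a/2))*exp(2^(5/8)*a/2)


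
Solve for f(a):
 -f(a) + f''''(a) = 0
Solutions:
 f(a) = C1*exp(-a) + C2*exp(a) + C3*sin(a) + C4*cos(a)


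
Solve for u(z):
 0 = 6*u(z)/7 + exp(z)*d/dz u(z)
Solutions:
 u(z) = C1*exp(6*exp(-z)/7)


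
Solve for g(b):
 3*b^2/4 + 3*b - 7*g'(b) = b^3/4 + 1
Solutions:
 g(b) = C1 - b^4/112 + b^3/28 + 3*b^2/14 - b/7


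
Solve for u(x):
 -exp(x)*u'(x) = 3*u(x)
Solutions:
 u(x) = C1*exp(3*exp(-x))


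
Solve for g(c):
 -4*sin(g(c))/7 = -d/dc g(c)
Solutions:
 -4*c/7 + log(cos(g(c)) - 1)/2 - log(cos(g(c)) + 1)/2 = C1


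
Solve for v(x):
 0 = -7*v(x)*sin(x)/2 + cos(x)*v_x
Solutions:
 v(x) = C1/cos(x)^(7/2)


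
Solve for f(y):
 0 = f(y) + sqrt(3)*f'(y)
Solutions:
 f(y) = C1*exp(-sqrt(3)*y/3)


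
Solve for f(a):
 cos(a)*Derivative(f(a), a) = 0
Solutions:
 f(a) = C1


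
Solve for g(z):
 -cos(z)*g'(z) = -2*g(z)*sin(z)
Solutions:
 g(z) = C1/cos(z)^2


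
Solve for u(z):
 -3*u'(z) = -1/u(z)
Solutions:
 u(z) = -sqrt(C1 + 6*z)/3
 u(z) = sqrt(C1 + 6*z)/3


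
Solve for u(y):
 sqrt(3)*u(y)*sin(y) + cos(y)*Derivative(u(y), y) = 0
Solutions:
 u(y) = C1*cos(y)^(sqrt(3))


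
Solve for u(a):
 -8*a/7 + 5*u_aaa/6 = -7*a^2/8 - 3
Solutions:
 u(a) = C1 + C2*a + C3*a^2 - 7*a^5/400 + 2*a^4/35 - 3*a^3/5


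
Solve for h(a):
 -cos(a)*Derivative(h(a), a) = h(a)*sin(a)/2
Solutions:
 h(a) = C1*sqrt(cos(a))


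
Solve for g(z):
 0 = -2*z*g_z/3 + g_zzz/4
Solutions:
 g(z) = C1 + Integral(C2*airyai(2*3^(2/3)*z/3) + C3*airybi(2*3^(2/3)*z/3), z)


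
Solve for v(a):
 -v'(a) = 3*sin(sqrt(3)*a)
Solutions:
 v(a) = C1 + sqrt(3)*cos(sqrt(3)*a)


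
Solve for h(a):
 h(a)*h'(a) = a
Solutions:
 h(a) = -sqrt(C1 + a^2)
 h(a) = sqrt(C1 + a^2)


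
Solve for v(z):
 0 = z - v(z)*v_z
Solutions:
 v(z) = -sqrt(C1 + z^2)
 v(z) = sqrt(C1 + z^2)


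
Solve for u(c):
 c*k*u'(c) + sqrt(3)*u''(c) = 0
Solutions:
 u(c) = Piecewise((-sqrt(2)*3^(1/4)*sqrt(pi)*C1*erf(sqrt(2)*3^(3/4)*c*sqrt(k)/6)/(2*sqrt(k)) - C2, (k > 0) | (k < 0)), (-C1*c - C2, True))


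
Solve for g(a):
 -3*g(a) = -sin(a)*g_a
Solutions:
 g(a) = C1*(cos(a) - 1)^(3/2)/(cos(a) + 1)^(3/2)


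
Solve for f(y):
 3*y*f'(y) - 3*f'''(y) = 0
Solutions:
 f(y) = C1 + Integral(C2*airyai(y) + C3*airybi(y), y)


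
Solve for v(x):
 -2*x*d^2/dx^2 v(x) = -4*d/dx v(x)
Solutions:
 v(x) = C1 + C2*x^3


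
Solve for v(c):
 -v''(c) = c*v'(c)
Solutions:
 v(c) = C1 + C2*erf(sqrt(2)*c/2)


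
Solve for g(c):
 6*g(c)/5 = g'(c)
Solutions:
 g(c) = C1*exp(6*c/5)


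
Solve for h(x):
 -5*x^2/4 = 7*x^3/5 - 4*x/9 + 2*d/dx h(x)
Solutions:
 h(x) = C1 - 7*x^4/40 - 5*x^3/24 + x^2/9


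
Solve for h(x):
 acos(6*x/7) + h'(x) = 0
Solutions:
 h(x) = C1 - x*acos(6*x/7) + sqrt(49 - 36*x^2)/6


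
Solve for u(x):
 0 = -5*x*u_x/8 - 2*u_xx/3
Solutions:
 u(x) = C1 + C2*erf(sqrt(30)*x/8)


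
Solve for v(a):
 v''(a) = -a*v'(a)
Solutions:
 v(a) = C1 + C2*erf(sqrt(2)*a/2)


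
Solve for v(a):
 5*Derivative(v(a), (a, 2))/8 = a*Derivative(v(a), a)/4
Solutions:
 v(a) = C1 + C2*erfi(sqrt(5)*a/5)


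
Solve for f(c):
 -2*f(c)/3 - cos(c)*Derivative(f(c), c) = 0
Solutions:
 f(c) = C1*(sin(c) - 1)^(1/3)/(sin(c) + 1)^(1/3)


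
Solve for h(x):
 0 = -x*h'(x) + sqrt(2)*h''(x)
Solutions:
 h(x) = C1 + C2*erfi(2^(1/4)*x/2)


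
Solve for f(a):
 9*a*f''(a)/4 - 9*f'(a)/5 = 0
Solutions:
 f(a) = C1 + C2*a^(9/5)


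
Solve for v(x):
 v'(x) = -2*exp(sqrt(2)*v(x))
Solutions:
 v(x) = sqrt(2)*(2*log(1/(C1 + 2*x)) - log(2))/4


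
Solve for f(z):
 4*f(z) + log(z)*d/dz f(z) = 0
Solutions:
 f(z) = C1*exp(-4*li(z))


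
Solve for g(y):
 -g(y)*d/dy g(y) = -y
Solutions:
 g(y) = -sqrt(C1 + y^2)
 g(y) = sqrt(C1 + y^2)


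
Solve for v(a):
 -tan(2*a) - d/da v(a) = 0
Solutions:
 v(a) = C1 + log(cos(2*a))/2


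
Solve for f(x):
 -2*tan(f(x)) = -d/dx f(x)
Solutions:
 f(x) = pi - asin(C1*exp(2*x))
 f(x) = asin(C1*exp(2*x))
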